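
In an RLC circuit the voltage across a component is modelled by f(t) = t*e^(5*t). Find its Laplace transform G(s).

L{e^(5t)} = 1/(s - 5).
Then apply L{t·g(t)} = -d/ds[H(s)] with H(s) = 1/(s - 5):
differentiating 1 time and applying the sign gives (s - 5)^(-2).

G(s) = (s - 5)^(-2)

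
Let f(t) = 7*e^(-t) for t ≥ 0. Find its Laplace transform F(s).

L{7} = 7/s.
By the first shifting theorem, multiplying by e^(-t) replaces s with s + 1.

F(s) = 7/(s + 1)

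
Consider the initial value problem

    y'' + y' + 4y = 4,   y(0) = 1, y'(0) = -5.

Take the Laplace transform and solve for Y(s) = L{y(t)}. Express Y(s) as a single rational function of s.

Y(s) = (s^2 - 4*s + 4)/(s^3 + s^2 + 4*s)

Take the Laplace transform of both sides.
With L{y''} = s^2 Y - s·y(0) - y'(0) and L{y'} = sY - y(0), with y(0) = 1, y'(0) = -5: the LHS transforms to (s^2 + s + 4)Y - (s - 4).
The right side is L{4} = 4/s.
So (s^2 + s + 4)Y = 4/s + (s - 4).
Solve for Y(s) and write it as one ratio of polynomials.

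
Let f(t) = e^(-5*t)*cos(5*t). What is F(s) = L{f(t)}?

F(s) = (s + 5)/((s + 5)^2 + 25)

L{cos(5t)} = s/(s^2 + 25).
By the first shifting theorem, multiplying by e^(-5t) replaces s with s + 5.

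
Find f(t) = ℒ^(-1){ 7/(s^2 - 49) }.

Since L{sinh(7t)} = 7/(s^2 - 49), the inverse is sinh(7*t).

f(t) = sinh(7*t)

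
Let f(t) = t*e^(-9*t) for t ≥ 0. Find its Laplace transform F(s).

F(s) = (s + 9)^(-2)

L{e^(-9t)} = 1/(s + 9).
Then apply L{t·g(t)} = -d/ds[G(s)] with G(s) = 1/(s + 9):
differentiating 1 time and applying the sign gives (s + 9)^(-2).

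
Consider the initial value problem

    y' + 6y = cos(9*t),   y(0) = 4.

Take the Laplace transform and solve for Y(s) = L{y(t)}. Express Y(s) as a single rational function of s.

Laplace-transform each side.
With L{y'} = sY - y(0) = sY - 4: the LHS transforms to (s + 6)Y - (4).
The right side is L{cos(9*t)} = s/(s^2 + 81).
So (s + 6)Y = s/(s^2 + 81) + (4).
Divide through and combine into a single rational function.

Y(s) = (4*s^2 + s + 324)/(s^3 + 6*s^2 + 81*s + 486)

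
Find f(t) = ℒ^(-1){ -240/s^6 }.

Since L{t^5} = 5!/s^6 = 120/s^6, the inverse is t^5, scaled by -2.

f(t) = -2*t^5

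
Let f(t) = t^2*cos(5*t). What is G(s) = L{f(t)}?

G(s) = 2*s*(s^2 - 75)/(s^2 + 25)^3

L{cos(5t)} = s/(s^2 + 25).
Then apply L{t^2·g(t)} = (-1)^2 d^2/ds^2[H(s)] with H(s) = s/(s^2 + 25):
differentiating 2 times and applying the sign gives 2*s*(s^2 - 75)/(s^2 + 25)^3.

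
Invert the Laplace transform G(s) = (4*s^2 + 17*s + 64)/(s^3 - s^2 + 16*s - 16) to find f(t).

f(t) = 5*exp(t) + 4*sin(4*t) - cos(4*t)

Factor the denominator: s^3 - s^2 + 16*s - 16 = (s - 1)*(s^2 + 16).
Partial fraction decomposition gives [5/(s - 1)] + [-s/(s^2 + 16)] + [16/(s^2 + 16)].
Invert each term: 5/(s - 1) ↔ 5e^(t); -1·s/(s^2 + 16) ↔ -cos(4t); 4·4/(s^2 + 16) ↔ 4sin(4t).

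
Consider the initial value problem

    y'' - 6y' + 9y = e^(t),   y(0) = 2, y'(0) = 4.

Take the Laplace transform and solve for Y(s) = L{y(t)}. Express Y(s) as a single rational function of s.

Y(s) = (2*s^2 - 10*s + 9)/(s^3 - 7*s^2 + 15*s - 9)

Apply the Laplace transform to the equation.
The derivative rules (L{y''} = s^2 Y - s·y(0) - y'(0) and L{y'} = sY - y(0), with y(0) = 2, y'(0) = 4) turn the left side into (s^2 - 6*s + 9)Y - (2*s - 8).
The right side is L{e^(t)} = 1/(s - 1).
So (s^2 - 6*s + 9)Y = 1/(s - 1) + (2*s - 8).
Isolate Y and clear denominators.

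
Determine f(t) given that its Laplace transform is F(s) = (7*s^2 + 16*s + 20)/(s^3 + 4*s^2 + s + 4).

Factor the denominator: s^3 + 4*s^2 + s + 4 = (s + 4)*(s^2 + 1).
Partial fraction decomposition gives [4/(s + 4)] + [3*s/(s^2 + 1)] + [4/(s^2 + 1)].
Invert each term: 4/(s + 4) ↔ 4e^(-4t); 3·s/(s^2 + 1) ↔ 3cos(t); 4·1/(s^2 + 1) ↔ 4sin(t).

f(t) = 4*sin(t) + 3*cos(t) + 4*exp(-4*t)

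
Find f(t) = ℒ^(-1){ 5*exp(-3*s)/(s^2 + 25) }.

The factor e^(-3s) signals a time shift by c = 3 (second shifting theorem).
L{sin(5t)} = 5/(s^2 + 25), so L^-1{5/(s^2 + 25)} = sin(5*t).
Hence the inverse is u(t - 3) times that function evaluated at t - 3.

f(t) = Heaviside(t - 3)*(sin(5*t - 15))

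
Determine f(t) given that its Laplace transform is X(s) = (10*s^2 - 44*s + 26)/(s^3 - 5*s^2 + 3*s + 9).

Factor the denominator: s^3 - 5*s^2 + 3*s + 9 = (s - 3)^2*(s + 1).
Partial fraction decomposition gives [5/(s - 3)] + [-4/(s - 3)^2] + [5/(s + 1)].
Invert each term: 5/(s - 3) ↔ 5e^(3t); -4/(s - 3)^2 ↔ -4t·e^(3t); 5/(s + 1) ↔ 5e^(-t).

f(t) = -4*t*exp(3*t) + 5*exp(3*t) + 5*exp(-t)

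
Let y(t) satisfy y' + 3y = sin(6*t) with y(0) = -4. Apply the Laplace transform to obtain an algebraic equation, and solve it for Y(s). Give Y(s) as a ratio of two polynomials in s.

Transform both sides with L{·}.
With L{y'} = sY - y(0) = sY - (-4): the LHS transforms to (s + 3)Y - (-4).
The right side is L{sin(6*t)} = 6/(s^2 + 36).
So (s + 3)Y = 6/(s^2 + 36) + (-4).
Isolate Y and clear denominators.

Y(s) = (-4*s^2 - 138)/(s^3 + 3*s^2 + 36*s + 108)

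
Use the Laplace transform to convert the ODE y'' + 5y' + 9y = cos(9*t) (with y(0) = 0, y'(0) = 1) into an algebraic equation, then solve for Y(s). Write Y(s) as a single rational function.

Laplace-transform each side.
The derivative rules (L{y''} = s^2 Y - s·y(0) - y'(0) and L{y'} = sY - y(0), with y(0) = 0, y'(0) = 1) turn the left side into (s^2 + 5*s + 9)Y - (1).
The right side is L{cos(9*t)} = s/(s^2 + 81).
So (s^2 + 5*s + 9)Y = s/(s^2 + 81) + (1).
Divide through and combine into a single rational function.

Y(s) = (s^2 + s + 81)/(s^4 + 5*s^3 + 90*s^2 + 405*s + 729)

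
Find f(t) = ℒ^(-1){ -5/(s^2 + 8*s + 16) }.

f(t) = -5*t*exp(-4*t)

Rewrite the denominator: s^2 + 8*s + 16 = (s + 4)^2.
The form in (s + 4) signals a first-shifting-theorem factor e^(-4t).
Since L{t} = 1!/s^2 = 1/s^2, the inverse is t*e^(-4*t), scaled by -5.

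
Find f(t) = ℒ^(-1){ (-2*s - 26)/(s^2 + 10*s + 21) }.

Factor the denominator: s^2 + 10*s + 21 = (s + 3)*(s + 7).
Partial fraction decomposition gives [3/(s + 7)] + [-5/(s + 3)].
Invert each term: 3/(s + 7) ↔ 3e^(-7t); -5/(s + 3) ↔ -5e^(-3t).

f(t) = -5*exp(-3*t) + 3*exp(-7*t)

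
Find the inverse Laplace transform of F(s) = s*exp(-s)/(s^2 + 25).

Heaviside(t - 1)*(cos(5*t - 5))

The factor e^(-s) signals a time shift by c = 1 (second shifting theorem).
L{cos(5t)} = s/(s^2 + 25), so L^-1{s/(s^2 + 25)} = cos(5*t).
Hence the inverse is u(t - 1) times that function evaluated at t - 1.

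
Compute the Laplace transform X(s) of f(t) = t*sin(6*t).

X(s) = 12*s/(s^2 + 36)^2

L{sin(6t)} = 6/(s^2 + 36).
Then apply L{t·g(t)} = -d/ds[G(s)] with G(s) = 6/(s^2 + 36):
differentiating 1 time and applying the sign gives 12*s/(s^2 + 36)^2.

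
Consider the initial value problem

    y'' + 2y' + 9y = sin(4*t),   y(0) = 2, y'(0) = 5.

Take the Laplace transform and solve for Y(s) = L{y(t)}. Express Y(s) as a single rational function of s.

Y(s) = (2*s^3 + 9*s^2 + 32*s + 148)/(s^4 + 2*s^3 + 25*s^2 + 32*s + 144)

Apply the Laplace transform to the equation.
Using L{y''} = s^2 Y - s·y(0) - y'(0) and L{y'} = sY - y(0), with y(0) = 2, y'(0) = 5, the left side becomes (s^2 + 2*s + 9)Y - (2*s + 9).
The right side is L{sin(4*t)} = 4/(s^2 + 16).
So (s^2 + 2*s + 9)Y = 4/(s^2 + 16) + (2*s + 9).
Solve for Y(s) and write it as one ratio of polynomials.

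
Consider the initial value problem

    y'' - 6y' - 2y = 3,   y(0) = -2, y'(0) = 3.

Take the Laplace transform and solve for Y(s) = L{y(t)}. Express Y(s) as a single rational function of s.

Laplace-transform each side.
With L{y''} = s^2 Y - s·y(0) - y'(0) and L{y'} = sY - y(0), with y(0) = -2, y'(0) = 3: the LHS transforms to (s^2 - 6*s - 2)Y - (-2*s + 15).
The right side is L{3} = 3/s.
So (s^2 - 6*s - 2)Y = 3/s + (-2*s + 15).
Solve for Y(s) and write it as one ratio of polynomials.

Y(s) = (-2*s^2 + 15*s + 3)/(s^3 - 6*s^2 - 2*s)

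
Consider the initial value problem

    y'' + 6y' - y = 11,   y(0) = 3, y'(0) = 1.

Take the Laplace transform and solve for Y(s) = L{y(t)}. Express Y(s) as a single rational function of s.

Y(s) = (3*s^2 + 19*s + 11)/(s^3 + 6*s^2 - s)

Transform both sides with L{·}.
With L{y''} = s^2 Y - s·y(0) - y'(0) and L{y'} = sY - y(0), with y(0) = 3, y'(0) = 1: the LHS transforms to (s^2 + 6*s - 1)Y - (3*s + 19).
The right side is L{11} = 11/s.
So (s^2 + 6*s - 1)Y = 11/s + (3*s + 19).
Solve for Y(s) and write it as one ratio of polynomials.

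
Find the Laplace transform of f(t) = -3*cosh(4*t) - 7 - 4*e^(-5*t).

-3*s/(s^2 - 16) - 4/(s + 5) - 7/s

Apply the Laplace transform termwise.
(-3)·[L{cosh(4t)} = s/(s^2 - 16)]; (-4)·[L{e^(-5t)} = 1/(s + 5)]; L{-7} = -7/s.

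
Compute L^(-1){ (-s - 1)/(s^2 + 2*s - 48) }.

-exp(-t)*cosh(7*t)

Rewrite the denominator: s^2 + 2*s - 48 = (s + 1)^2 - 49.
The form in (s + 1) signals a first-shifting-theorem factor e^(-t).
Since L{cosh(7t)} = s/(s^2 - 49), the inverse is e^(-t)*cosh(7*t), scaled by -1.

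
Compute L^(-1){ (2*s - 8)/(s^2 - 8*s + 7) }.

Rewrite the denominator: s^2 - 8*s + 7 = (s - 4)^2 - 9.
The form in (s - 4) signals a first-shifting-theorem factor e^(4t).
Since L{cosh(3t)} = s/(s^2 - 9), the inverse is e^(4*t)*cosh(3*t), scaled by 2.

2*exp(4*t)*cosh(3*t)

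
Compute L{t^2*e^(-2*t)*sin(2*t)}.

4*(3*s^2 + 12*s + 8)/(s^2 + 4*s + 8)^3

L{sin(2t)} = 2/(s^2 + 4).
Multiplying by e^(-2t) shifts s → s + 2, so L{e^(-2*t)*sin(2*t)} = 2/((s + 2)^2 + 4).
Then apply L{t^2·g(t)} = (-1)^2 d^2/ds^2[G(s)] with G(s) = 2/((s + 2)^2 + 4):
differentiating 2 times and applying the sign gives 4*(3*s^2 + 12*s + 8)/(s^2 + 4*s + 8)^3.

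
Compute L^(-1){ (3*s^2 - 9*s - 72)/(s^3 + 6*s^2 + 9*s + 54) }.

-5*sin(3*t) + cos(3*t) + 2*exp(-6*t)

Factor the denominator: s^3 + 6*s^2 + 9*s + 54 = (s + 6)*(s^2 + 9).
Partial fraction decomposition gives [2/(s + 6)] + [s/(s^2 + 9)] + [-15/(s^2 + 9)].
Invert each term: 2/(s + 6) ↔ 2e^(-6t); 1·s/(s^2 + 9) ↔ cos(3t); -5·3/(s^2 + 9) ↔ -5sin(3t).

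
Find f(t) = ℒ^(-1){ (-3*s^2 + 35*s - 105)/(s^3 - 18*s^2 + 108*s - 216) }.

f(t) = -3*t^2*exp(6*t)/2 - t*exp(6*t) - 3*exp(6*t)

Factor the denominator: s^3 - 18*s^2 + 108*s - 216 = (s - 6)^3.
Partial fraction decomposition gives [-3/(s - 6)] + [-1/(s - 6)^2] + [-3/(s - 6)^3].
Invert each term: -3/(s - 6) ↔ -3e^(6t); -1/(s - 6)^2 ↔ -t·e^(6t); -3/(s - 6)^3 ↔ (-3/2)t^2·e^(6t).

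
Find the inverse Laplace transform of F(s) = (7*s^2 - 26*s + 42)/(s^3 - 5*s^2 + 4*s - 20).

3*exp(5*t) - 3*sin(2*t) + 4*cos(2*t)

Factor the denominator: s^3 - 5*s^2 + 4*s - 20 = (s - 5)*(s^2 + 4).
Partial fraction decomposition gives [3/(s - 5)] + [4*s/(s^2 + 4)] + [-6/(s^2 + 4)].
Invert each term: 3/(s - 5) ↔ 3e^(5t); 4·s/(s^2 + 4) ↔ 4cos(2t); -3·2/(s^2 + 4) ↔ -3sin(2t).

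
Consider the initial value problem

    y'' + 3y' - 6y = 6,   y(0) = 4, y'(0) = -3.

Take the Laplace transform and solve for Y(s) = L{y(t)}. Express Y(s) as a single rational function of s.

Take the Laplace transform of both sides.
With L{y''} = s^2 Y - s·y(0) - y'(0) and L{y'} = sY - y(0), with y(0) = 4, y'(0) = -3: the LHS transforms to (s^2 + 3*s - 6)Y - (4*s + 9).
The right side is L{6} = 6/s.
So (s^2 + 3*s - 6)Y = 6/s + (4*s + 9).
Divide through and combine into a single rational function.

Y(s) = (4*s^2 + 9*s + 6)/(s^3 + 3*s^2 - 6*s)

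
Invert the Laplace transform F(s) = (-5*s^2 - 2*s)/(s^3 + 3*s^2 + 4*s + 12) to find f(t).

f(t) = 2*sin(2*t) - 2*cos(2*t) - 3*exp(-3*t)

Factor the denominator: s^3 + 3*s^2 + 4*s + 12 = (s + 3)*(s^2 + 4).
Partial fraction decomposition gives [-3/(s + 3)] + [-2*s/(s^2 + 4)] + [4/(s^2 + 4)].
Invert each term: -3/(s + 3) ↔ -3e^(-3t); -2·s/(s^2 + 4) ↔ -2cos(2t); 2·2/(s^2 + 4) ↔ 2sin(2t).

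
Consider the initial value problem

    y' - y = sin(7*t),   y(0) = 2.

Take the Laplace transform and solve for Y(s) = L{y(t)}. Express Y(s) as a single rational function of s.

Y(s) = (2*s^2 + 105)/(s^3 - s^2 + 49*s - 49)

Apply the Laplace transform to the equation.
The derivative rules (L{y'} = sY - y(0) = sY - 2) turn the left side into (s - 1)Y - (2).
The right side is L{sin(7*t)} = 7/(s^2 + 49).
So (s - 1)Y = 7/(s^2 + 49) + (2).
Isolate Y and clear denominators.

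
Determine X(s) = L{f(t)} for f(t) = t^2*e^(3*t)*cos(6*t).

X(s) = 2*(s - 3)*(s^2 - 6*s - 99)/(s^2 - 6*s + 45)^3

L{cos(6t)} = s/(s^2 + 36).
Multiplying by e^(3t) shifts s → s - 3, so L{e^(3*t)*cos(6*t)} = (s - 3)/((s - 3)^2 + 36).
Then apply L{t^2·g(t)} = (-1)^2 d^2/ds^2[G(s)] with G(s) = (s - 3)/((s - 3)^2 + 36):
differentiating 2 times and applying the sign gives 2*(s - 3)*(s^2 - 6*s - 99)/(s^2 - 6*s + 45)^3.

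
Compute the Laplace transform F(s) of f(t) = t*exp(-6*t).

F(s) = (s + 6)^(-2)

L{t} = 1!/s^2 = 1/s^2.
By the first shifting theorem, multiplying by e^(-6t) replaces s with s + 6.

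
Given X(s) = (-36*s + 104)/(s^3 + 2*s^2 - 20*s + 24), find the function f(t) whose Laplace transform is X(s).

f(t) = 4*t*exp(2*t) - 5*exp(2*t) + 5*exp(-6*t)

Factor the denominator: s^3 + 2*s^2 - 20*s + 24 = (s - 2)^2*(s + 6).
Partial fraction decomposition gives [-5/(s - 2)] + [4/(s - 2)^2] + [5/(s + 6)].
Invert each term: -5/(s - 2) ↔ -5e^(2t); 4/(s - 2)^2 ↔ 4t·e^(2t); 5/(s + 6) ↔ 5e^(-6t).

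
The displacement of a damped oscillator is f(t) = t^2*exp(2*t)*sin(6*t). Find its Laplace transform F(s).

F(s) = 36*(s^2 - 4*s - 8)/(s^2 - 4*s + 40)^3

L{sin(6t)} = 6/(s^2 + 36).
Multiplying by e^(2t) shifts s → s - 2, so L{exp(2*t)*sin(6*t)} = 6/((s - 2)^2 + 36).
Then apply L{t^2·g(t)} = (-1)^2 d^2/ds^2[G(s)] with G(s) = 6/((s - 2)^2 + 36):
differentiating 2 times and applying the sign gives 36*(s^2 - 4*s - 8)/(s^2 - 4*s + 40)^3.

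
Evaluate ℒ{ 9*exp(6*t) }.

L{9} = 9/s.
By the first shifting theorem, multiplying by e^(6t) replaces s with s - 6.

9/(s - 6)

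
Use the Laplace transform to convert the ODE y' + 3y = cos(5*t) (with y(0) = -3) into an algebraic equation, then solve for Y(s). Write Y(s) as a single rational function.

Y(s) = (-3*s^2 + s - 75)/(s^3 + 3*s^2 + 25*s + 75)

Transform both sides with L{·}.
Using L{y'} = sY - y(0) = sY - (-3), the left side becomes (s + 3)Y - (-3).
The right side is L{cos(5*t)} = s/(s^2 + 25).
So (s + 3)Y = s/(s^2 + 25) + (-3).
Solve for Y(s) and write it as one ratio of polynomials.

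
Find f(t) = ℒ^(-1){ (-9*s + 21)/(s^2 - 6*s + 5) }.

f(t) = -6*exp(5*t) - 3*exp(t)

Factor the denominator: s^2 - 6*s + 5 = (s - 5)*(s - 1).
Partial fraction decomposition gives [-3/(s - 1)] + [-6/(s - 5)].
Invert each term: -3/(s - 1) ↔ -3e^(t); -6/(s - 5) ↔ -6e^(5t).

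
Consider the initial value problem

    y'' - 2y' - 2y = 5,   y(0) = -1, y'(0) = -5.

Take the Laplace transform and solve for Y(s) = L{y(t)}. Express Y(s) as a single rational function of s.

Take the Laplace transform of both sides.
With L{y''} = s^2 Y - s·y(0) - y'(0) and L{y'} = sY - y(0), with y(0) = -1, y'(0) = -5: the LHS transforms to (s^2 - 2*s - 2)Y - (-s - 3).
The right side is L{5} = 5/s.
So (s^2 - 2*s - 2)Y = 5/s + (-s - 3).
Divide through and combine into a single rational function.

Y(s) = (-s^2 - 3*s + 5)/(s^3 - 2*s^2 - 2*s)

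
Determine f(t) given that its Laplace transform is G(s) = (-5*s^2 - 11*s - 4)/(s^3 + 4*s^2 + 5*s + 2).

Factor the denominator: s^3 + 4*s^2 + 5*s + 2 = (s + 1)^2*(s + 2).
Partial fraction decomposition gives [-3/(s + 1)] + [2/(s + 1)^2] + [-2/(s + 2)].
Invert each term: -3/(s + 1) ↔ -3e^(-t); 2/(s + 1)^2 ↔ 2t·e^(-t); -2/(s + 2) ↔ -2e^(-2t).

f(t) = 2*t*exp(-t) - 3*exp(-t) - 2*exp(-2*t)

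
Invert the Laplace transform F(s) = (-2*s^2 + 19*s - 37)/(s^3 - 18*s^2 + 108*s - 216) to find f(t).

Factor the denominator: s^3 - 18*s^2 + 108*s - 216 = (s - 6)^3.
Partial fraction decomposition gives [-2/(s - 6)] + [-5/(s - 6)^2] + [5/(s - 6)^3].
Invert each term: -2/(s - 6) ↔ -2e^(6t); -5/(s - 6)^2 ↔ -5t·e^(6t); 5/(s - 6)^3 ↔ (5/2)t^2·e^(6t).

f(t) = 5*t^2*exp(6*t)/2 - 5*t*exp(6*t) - 2*exp(6*t)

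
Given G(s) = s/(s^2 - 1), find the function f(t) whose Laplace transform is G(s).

Since L{cosh(t)} = s/(s^2 - 1), the inverse is cosh(t).

f(t) = cosh(t)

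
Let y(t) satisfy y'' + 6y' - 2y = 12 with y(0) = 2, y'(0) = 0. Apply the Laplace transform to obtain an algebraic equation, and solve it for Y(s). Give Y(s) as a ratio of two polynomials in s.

Y(s) = (2*s^2 + 12*s + 12)/(s^3 + 6*s^2 - 2*s)

Take the Laplace transform of both sides.
Using L{y''} = s^2 Y - s·y(0) - y'(0) and L{y'} = sY - y(0), with y(0) = 2, y'(0) = 0, the left side becomes (s^2 + 6*s - 2)Y - (2*s + 12).
The right side is L{12} = 12/s.
So (s^2 + 6*s - 2)Y = 12/s + (2*s + 12).
Isolate Y and clear denominators.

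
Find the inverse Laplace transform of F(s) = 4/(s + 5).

4*exp(-5*t)

Since L{e^(-5t)} = 1/(s + 5), the inverse is e^(-5*t), scaled by 4.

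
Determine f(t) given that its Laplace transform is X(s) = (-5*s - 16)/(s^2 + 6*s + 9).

f(t) = -t*exp(-3*t) - 5*exp(-3*t)

Factor the denominator: s^2 + 6*s + 9 = (s + 3)^2.
Partial fraction decomposition gives [-5/(s + 3)] + [-1/(s + 3)^2].
Invert each term: -5/(s + 3) ↔ -5e^(-3t); -1/(s + 3)^2 ↔ -t·e^(-3t).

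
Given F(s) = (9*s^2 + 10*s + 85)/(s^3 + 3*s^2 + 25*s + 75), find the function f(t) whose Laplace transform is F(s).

f(t) = -sin(5*t) + 5*cos(5*t) + 4*exp(-3*t)

Factor the denominator: s^3 + 3*s^2 + 25*s + 75 = (s + 3)*(s^2 + 25).
Partial fraction decomposition gives [4/(s + 3)] + [5*s/(s^2 + 25)] + [-5/(s^2 + 25)].
Invert each term: 4/(s + 3) ↔ 4e^(-3t); 5·s/(s^2 + 25) ↔ 5cos(5t); -1·5/(s^2 + 25) ↔ -sin(5t).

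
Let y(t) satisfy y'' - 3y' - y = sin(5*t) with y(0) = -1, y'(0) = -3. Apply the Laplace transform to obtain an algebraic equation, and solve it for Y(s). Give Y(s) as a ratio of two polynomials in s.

Y(s) = (-s^3 - 25*s + 5)/(s^4 - 3*s^3 + 24*s^2 - 75*s - 25)

Apply the Laplace transform to the equation.
The derivative rules (L{y''} = s^2 Y - s·y(0) - y'(0) and L{y'} = sY - y(0), with y(0) = -1, y'(0) = -3) turn the left side into (s^2 - 3*s - 1)Y - (-s).
The right side is L{sin(5*t)} = 5/(s^2 + 25).
So (s^2 - 3*s - 1)Y = 5/(s^2 + 25) + (-s).
Solve for Y(s) and write it as one ratio of polynomials.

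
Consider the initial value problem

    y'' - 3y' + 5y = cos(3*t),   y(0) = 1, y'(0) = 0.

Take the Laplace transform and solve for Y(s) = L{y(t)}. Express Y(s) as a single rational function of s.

Y(s) = (s^3 - 3*s^2 + 10*s - 27)/(s^4 - 3*s^3 + 14*s^2 - 27*s + 45)

Laplace-transform each side.
The derivative rules (L{y''} = s^2 Y - s·y(0) - y'(0) and L{y'} = sY - y(0), with y(0) = 1, y'(0) = 0) turn the left side into (s^2 - 3*s + 5)Y - (s - 3).
The right side is L{cos(3*t)} = s/(s^2 + 9).
So (s^2 - 3*s + 5)Y = s/(s^2 + 9) + (s - 3).
Isolate Y and clear denominators.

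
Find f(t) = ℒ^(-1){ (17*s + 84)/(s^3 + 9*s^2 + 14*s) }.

f(t) = 6 - 5*exp(-2*t) - exp(-7*t)

Factor the denominator: s^3 + 9*s^2 + 14*s = s*(s + 2)*(s + 7).
Partial fraction decomposition gives [-1/(s + 7)] + [6/s] + [-5/(s + 2)].
Invert each term: -1/(s + 7) ↔ -e^(-7t); 6/(s - 0) ↔ 6e^(0t); -5/(s + 2) ↔ -5e^(-2t).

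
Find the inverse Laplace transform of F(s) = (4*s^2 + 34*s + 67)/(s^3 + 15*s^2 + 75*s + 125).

-3*t^2*exp(-5*t)/2 - 6*t*exp(-5*t) + 4*exp(-5*t)

Factor the denominator: s^3 + 15*s^2 + 75*s + 125 = (s + 5)^3.
Partial fraction decomposition gives [4/(s + 5)] + [-6/(s + 5)^2] + [-3/(s + 5)^3].
Invert each term: 4/(s + 5) ↔ 4e^(-5t); -6/(s + 5)^2 ↔ -6t·e^(-5t); -3/(s + 5)^3 ↔ (-3/2)t^2·e^(-5t).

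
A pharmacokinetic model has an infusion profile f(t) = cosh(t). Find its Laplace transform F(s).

F(s) = s/(s^2 - 1)

L{cosh(t)} = s/(s^2 - 1).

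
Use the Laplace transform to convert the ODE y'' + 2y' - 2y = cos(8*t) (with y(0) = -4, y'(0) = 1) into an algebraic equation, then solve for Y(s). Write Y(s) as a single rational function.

Transform both sides with L{·}.
Using L{y''} = s^2 Y - s·y(0) - y'(0) and L{y'} = sY - y(0), with y(0) = -4, y'(0) = 1, the left side becomes (s^2 + 2*s - 2)Y - (-4*s - 7).
The right side is L{cos(8*t)} = s/(s^2 + 64).
So (s^2 + 2*s - 2)Y = s/(s^2 + 64) + (-4*s - 7).
Solve for Y(s) and write it as one ratio of polynomials.

Y(s) = (-4*s^3 - 7*s^2 - 255*s - 448)/(s^4 + 2*s^3 + 62*s^2 + 128*s - 128)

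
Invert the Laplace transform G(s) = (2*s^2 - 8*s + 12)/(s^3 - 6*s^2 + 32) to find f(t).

Factor the denominator: s^3 - 6*s^2 + 32 = (s - 4)^2*(s + 2).
Partial fraction decomposition gives [1/(s - 4)] + [2/(s - 4)^2] + [1/(s + 2)].
Invert each term: 1/(s - 4) ↔ e^(4t); 2/(s - 4)^2 ↔ 2t·e^(4t); 1/(s + 2) ↔ e^(-2t).

f(t) = 2*t*exp(4*t) + exp(4*t) + exp(-2*t)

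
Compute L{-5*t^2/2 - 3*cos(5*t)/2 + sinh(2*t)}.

-3*s/(2*(s^2 + 25)) + 2/(s^2 - 4) - 5/s^3

By linearity of the Laplace transform, transform each term separately.
(-5/2)·[L{t^2} = 2!/s^3 = 2/s^3]; (-3/2)·[L{cos(5t)} = s/(s^2 + 25)]; L{sinh(2t)} = 2/(s^2 - 4).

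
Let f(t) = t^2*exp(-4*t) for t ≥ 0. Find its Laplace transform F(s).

F(s) = 2/(s + 4)^3

L{e^(-4t)} = 1/(s + 4).
Then apply L{t^2·g(t)} = (-1)^2 d^2/ds^2[G(s)] with G(s) = 1/(s + 4):
differentiating 2 times and applying the sign gives 2/(s + 4)^3.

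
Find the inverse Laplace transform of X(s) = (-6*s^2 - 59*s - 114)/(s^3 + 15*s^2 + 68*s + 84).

-exp(-2*t) - 6*exp(-6*t) + exp(-7*t)

Factor the denominator: s^3 + 15*s^2 + 68*s + 84 = (s + 2)*(s + 6)*(s + 7).
Partial fraction decomposition gives [-6/(s + 6)] + [1/(s + 7)] + [-1/(s + 2)].
Invert each term: -6/(s + 6) ↔ -6e^(-6t); 1/(s + 7) ↔ e^(-7t); -1/(s + 2) ↔ -e^(-2t).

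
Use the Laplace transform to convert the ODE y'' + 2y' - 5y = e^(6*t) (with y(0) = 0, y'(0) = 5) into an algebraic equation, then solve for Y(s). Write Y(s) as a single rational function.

Transform both sides with L{·}.
The derivative rules (L{y''} = s^2 Y - s·y(0) - y'(0) and L{y'} = sY - y(0), with y(0) = 0, y'(0) = 5) turn the left side into (s^2 + 2*s - 5)Y - (5).
The right side is L{e^(6*t)} = 1/(s - 6).
So (s^2 + 2*s - 5)Y = 1/(s - 6) + (5).
Solve for Y(s) and write it as one ratio of polynomials.

Y(s) = (5*s - 29)/(s^3 - 4*s^2 - 17*s + 30)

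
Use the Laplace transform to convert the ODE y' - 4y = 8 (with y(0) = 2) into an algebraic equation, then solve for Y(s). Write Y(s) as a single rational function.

Y(s) = (2*s + 8)/(s^2 - 4*s)

Apply the Laplace transform to the equation.
With L{y'} = sY - y(0) = sY - 2: the LHS transforms to (s - 4)Y - (2).
The right side is L{8} = 8/s.
So (s - 4)Y = 8/s + (2).
Isolate Y and clear denominators.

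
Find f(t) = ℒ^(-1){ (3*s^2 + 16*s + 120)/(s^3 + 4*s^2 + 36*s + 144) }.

f(t) = 2*sin(6*t) + cos(6*t) + 2*exp(-4*t)

Factor the denominator: s^3 + 4*s^2 + 36*s + 144 = (s + 4)*(s^2 + 36).
Partial fraction decomposition gives [2/(s + 4)] + [s/(s^2 + 36)] + [12/(s^2 + 36)].
Invert each term: 2/(s + 4) ↔ 2e^(-4t); 1·s/(s^2 + 36) ↔ cos(6t); 2·6/(s^2 + 36) ↔ 2sin(6t).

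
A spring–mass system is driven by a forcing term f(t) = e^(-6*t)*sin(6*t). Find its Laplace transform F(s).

L{sin(6t)} = 6/(s^2 + 36).
By the first shifting theorem, multiplying by e^(-6t) replaces s with s + 6.

F(s) = 6/((s + 6)^2 + 36)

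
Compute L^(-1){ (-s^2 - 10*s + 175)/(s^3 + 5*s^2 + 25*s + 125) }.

Factor the denominator: s^3 + 5*s^2 + 25*s + 125 = (s + 5)*(s^2 + 25).
Partial fraction decomposition gives [4/(s + 5)] + [-5*s/(s^2 + 25)] + [15/(s^2 + 25)].
Invert each term: 4/(s + 5) ↔ 4e^(-5t); -5·s/(s^2 + 25) ↔ -5cos(5t); 3·5/(s^2 + 25) ↔ 3sin(5t).

3*sin(5*t) - 5*cos(5*t) + 4*exp(-5*t)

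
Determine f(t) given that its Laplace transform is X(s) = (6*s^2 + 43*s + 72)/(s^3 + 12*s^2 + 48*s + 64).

f(t) = -2*t^2*exp(-4*t) - 5*t*exp(-4*t) + 6*exp(-4*t)

Factor the denominator: s^3 + 12*s^2 + 48*s + 64 = (s + 4)^3.
Partial fraction decomposition gives [6/(s + 4)] + [-5/(s + 4)^2] + [-4/(s + 4)^3].
Invert each term: 6/(s + 4) ↔ 6e^(-4t); -5/(s + 4)^2 ↔ -5t·e^(-4t); -4/(s + 4)^3 ↔ (-2)t^2·e^(-4t).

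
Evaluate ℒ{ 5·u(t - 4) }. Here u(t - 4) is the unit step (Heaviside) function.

By the second shifting theorem, L{u(t - c)·g(t - c)} = e^(-cs)·H(s) with c = 4 and H(s) = L{g(t)}.
L{5} = 5/s.

5*exp(-4*s)/s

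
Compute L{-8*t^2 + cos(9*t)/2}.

s/(2*(s^2 + 81)) - 16/s^3

The transform is linear, so treat each term independently.
(1/2)·[L{cos(9t)} = s/(s^2 + 81)]; (-8)·[L{t^2} = 2!/s^3 = 2/s^3].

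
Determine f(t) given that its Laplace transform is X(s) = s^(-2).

f(t) = t

Since L{t} = 1!/s^2 = 1/s^2, the inverse is t.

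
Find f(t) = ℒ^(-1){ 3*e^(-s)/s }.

f(t) = Heaviside(t - 1)*(3)

The factor e^(-s) signals a time shift by c = 1 (second shifting theorem).
L{3} = 3/s, so L^-1{3/s} = 3.
Hence the inverse is u(t - 1) times that function evaluated at t - 1.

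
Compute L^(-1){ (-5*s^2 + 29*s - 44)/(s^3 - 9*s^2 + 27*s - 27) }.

Factor the denominator: s^3 - 9*s^2 + 27*s - 27 = (s - 3)^3.
Partial fraction decomposition gives [-5/(s - 3)] + [-1/(s - 3)^2] + [-2/(s - 3)^3].
Invert each term: -5/(s - 3) ↔ -5e^(3t); -1/(s - 3)^2 ↔ -t·e^(3t); -2/(s - 3)^3 ↔ (-1)t^2·e^(3t).

-t^2*exp(3*t) - t*exp(3*t) - 5*exp(3*t)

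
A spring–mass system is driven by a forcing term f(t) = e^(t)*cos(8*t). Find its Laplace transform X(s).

L{cos(8t)} = s/(s^2 + 64).
By the first shifting theorem, multiplying by e^(t) replaces s with s - 1.

X(s) = (s - 1)/((s - 1)^2 + 64)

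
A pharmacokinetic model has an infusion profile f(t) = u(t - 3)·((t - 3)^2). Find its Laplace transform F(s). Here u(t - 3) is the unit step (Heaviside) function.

F(s) = 2*exp(-3*s)/s^3

By the second shifting theorem, L{u(t - c)·g(t - c)} = e^(-cs)·G(s) with c = 3 and G(s) = L{g(t)}.
L{t^2} = 2!/s^3 = 2/s^3.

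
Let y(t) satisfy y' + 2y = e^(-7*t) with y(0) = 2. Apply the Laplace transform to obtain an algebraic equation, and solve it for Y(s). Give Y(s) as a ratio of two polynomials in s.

Transform both sides with L{·}.
The derivative rules (L{y'} = sY - y(0) = sY - 2) turn the left side into (s + 2)Y - (2).
The right side is L{e^(-7*t)} = 1/(s + 7).
So (s + 2)Y = 1/(s + 7) + (2).
Solve for Y(s) and write it as one ratio of polynomials.

Y(s) = (2*s + 15)/(s^2 + 9*s + 14)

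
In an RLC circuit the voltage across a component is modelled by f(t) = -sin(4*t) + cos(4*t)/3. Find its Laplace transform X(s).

Apply the Laplace transform termwise.
(1/3)·[L{cos(4t)} = s/(s^2 + 16)]; (-1)·[L{sin(4t)} = 4/(s^2 + 16)].

X(s) = s/(3*(s^2 + 16)) - 4/(s^2 + 16)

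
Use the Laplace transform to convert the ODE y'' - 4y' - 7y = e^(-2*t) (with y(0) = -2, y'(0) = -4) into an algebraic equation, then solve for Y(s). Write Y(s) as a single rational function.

Apply the Laplace transform to the equation.
The derivative rules (L{y''} = s^2 Y - s·y(0) - y'(0) and L{y'} = sY - y(0), with y(0) = -2, y'(0) = -4) turn the left side into (s^2 - 4*s - 7)Y - (-2*s + 4).
The right side is L{e^(-2*t)} = 1/(s + 2).
So (s^2 - 4*s - 7)Y = 1/(s + 2) + (-2*s + 4).
Divide through and combine into a single rational function.

Y(s) = (-2*s^2 + 9)/(s^3 - 2*s^2 - 15*s - 14)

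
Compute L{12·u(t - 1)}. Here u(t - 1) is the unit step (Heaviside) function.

12*exp(-s)/s

By the second shifting theorem, L{u(t - c)·g(t - c)} = e^(-cs)·G(s) with c = 1 and G(s) = L{g(t)}.
L{12} = 12/s.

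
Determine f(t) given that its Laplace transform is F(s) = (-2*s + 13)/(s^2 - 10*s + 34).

Complete the square in the denominator: s^2 - 10*s + 34 = (s - 5)^2 + 3^2.
Split the numerator to match: -2*s + 13 = -2·(s - 5) + 1·3.
Invert each term: -2·(s - 5)/((s - 5)^2 + 9) ↔ -2e^(5t)cos(3t); 1·3/((s - 5)^2 + 9) ↔ e^(5t)sin(3t).

f(t) = exp(5*t)*sin(3*t) - 2*exp(5*t)*cos(3*t)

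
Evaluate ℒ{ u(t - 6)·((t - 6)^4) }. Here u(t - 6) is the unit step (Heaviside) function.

By the second shifting theorem, L{u(t - c)·g(t - c)} = e^(-cs)·G(s) with c = 6 and G(s) = L{g(t)}.
L{t^4} = 4!/s^5 = 24/s^5.

24*exp(-6*s)/s^5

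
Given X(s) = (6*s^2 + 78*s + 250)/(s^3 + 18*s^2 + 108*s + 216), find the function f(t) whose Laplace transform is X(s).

Factor the denominator: s^3 + 18*s^2 + 108*s + 216 = (s + 6)^3.
Partial fraction decomposition gives [6/(s + 6)] + [6/(s + 6)^2] + [-2/(s + 6)^3].
Invert each term: 6/(s + 6) ↔ 6e^(-6t); 6/(s + 6)^2 ↔ 6t·e^(-6t); -2/(s + 6)^3 ↔ (-1)t^2·e^(-6t).

f(t) = -t^2*exp(-6*t) + 6*t*exp(-6*t) + 6*exp(-6*t)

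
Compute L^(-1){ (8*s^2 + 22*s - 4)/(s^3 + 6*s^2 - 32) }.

-6*t*exp(-4*t) + 2*exp(2*t) + 6*exp(-4*t)

Factor the denominator: s^3 + 6*s^2 - 32 = (s - 2)*(s + 4)^2.
Partial fraction decomposition gives [6/(s + 4)] + [-6/(s + 4)^2] + [2/(s - 2)].
Invert each term: 6/(s + 4) ↔ 6e^(-4t); -6/(s + 4)^2 ↔ -6t·e^(-4t); 2/(s - 2) ↔ 2e^(2t).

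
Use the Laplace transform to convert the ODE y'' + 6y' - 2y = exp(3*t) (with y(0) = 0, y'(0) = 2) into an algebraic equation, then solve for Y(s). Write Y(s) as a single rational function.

Transform both sides with L{·}.
With L{y''} = s^2 Y - s·y(0) - y'(0) and L{y'} = sY - y(0), with y(0) = 0, y'(0) = 2: the LHS transforms to (s^2 + 6*s - 2)Y - (2).
The right side is L{exp(3*t)} = 1/(s - 3).
So (s^2 + 6*s - 2)Y = 1/(s - 3) + (2).
Isolate Y and clear denominators.

Y(s) = (2*s - 5)/(s^3 + 3*s^2 - 20*s + 6)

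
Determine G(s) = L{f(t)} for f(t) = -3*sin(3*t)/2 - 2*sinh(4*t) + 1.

G(s) = -9/(2*(s^2 + 9)) - 8/(s^2 - 16) + 1/s

By linearity of the Laplace transform, transform each term separately.
(-3/2)·[L{sin(3t)} = 3/(s^2 + 9)]; (-2)·[L{sinh(4t)} = 4/(s^2 - 16)]; L{1} = 1/s.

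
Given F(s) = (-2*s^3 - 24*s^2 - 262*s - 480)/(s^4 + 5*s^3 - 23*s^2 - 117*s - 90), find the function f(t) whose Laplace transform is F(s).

f(t) = -5*exp(5*t) + 4*exp(-t) + 3*exp(-3*t) - 4*exp(-6*t)

Factor the denominator: s^4 + 5*s^3 - 23*s^2 - 117*s - 90 = (s - 5)*(s + 1)*(s + 3)*(s + 6).
Partial fraction decomposition gives [-5/(s - 5)] + [-4/(s + 6)] + [4/(s + 1)] + [3/(s + 3)].
Invert each term: -5/(s - 5) ↔ -5e^(5t); -4/(s + 6) ↔ -4e^(-6t); 4/(s + 1) ↔ 4e^(-t); 3/(s + 3) ↔ 3e^(-3t).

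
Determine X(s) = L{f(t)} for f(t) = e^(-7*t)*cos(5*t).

X(s) = (s + 7)/((s + 7)^2 + 25)

L{cos(5t)} = s/(s^2 + 25).
By the first shifting theorem, multiplying by e^(-7t) replaces s with s + 7.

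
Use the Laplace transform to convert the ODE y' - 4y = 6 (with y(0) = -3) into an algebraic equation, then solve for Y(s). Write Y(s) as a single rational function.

Apply the Laplace transform to the equation.
Using L{y'} = sY - y(0) = sY - (-3), the left side becomes (s - 4)Y - (-3).
The right side is L{6} = 6/s.
So (s - 4)Y = 6/s + (-3).
Isolate Y and clear denominators.

Y(s) = (-3*s + 6)/(s^2 - 4*s)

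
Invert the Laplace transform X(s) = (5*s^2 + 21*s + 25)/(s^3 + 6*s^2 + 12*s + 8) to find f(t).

f(t) = 3*t^2*exp(-2*t)/2 + t*exp(-2*t) + 5*exp(-2*t)

Factor the denominator: s^3 + 6*s^2 + 12*s + 8 = (s + 2)^3.
Partial fraction decomposition gives [5/(s + 2)] + [(s + 2)^(-2)] + [3/(s + 2)^3].
Invert each term: 5/(s + 2) ↔ 5e^(-2t); 1/(s + 2)^2 ↔ t·e^(-2t); 3/(s + 2)^3 ↔ (3/2)t^2·e^(-2t).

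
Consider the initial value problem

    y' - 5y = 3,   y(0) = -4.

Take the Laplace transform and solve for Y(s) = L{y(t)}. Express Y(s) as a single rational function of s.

Y(s) = (-4*s + 3)/(s^2 - 5*s)

Apply the Laplace transform to the equation.
With L{y'} = sY - y(0) = sY - (-4): the LHS transforms to (s - 5)Y - (-4).
The right side is L{3} = 3/s.
So (s - 5)Y = 3/s + (-4).
Divide through and combine into a single rational function.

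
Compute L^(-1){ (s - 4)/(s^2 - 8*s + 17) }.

exp(4*t)*cos(t)

Rewrite the denominator: s^2 - 8*s + 17 = (s - 4)^2 + 1.
The form in (s - 4) signals a first-shifting-theorem factor e^(4t).
Since L{cos(t)} = s/(s^2 + 1), the inverse is e^(4*t)*cos(t).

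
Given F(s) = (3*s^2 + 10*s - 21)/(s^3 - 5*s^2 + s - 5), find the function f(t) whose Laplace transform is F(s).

f(t) = 4*exp(5*t) + 5*sin(t) - cos(t)

Factor the denominator: s^3 - 5*s^2 + s - 5 = (s - 5)*(s^2 + 1).
Partial fraction decomposition gives [4/(s - 5)] + [-s/(s^2 + 1)] + [5/(s^2 + 1)].
Invert each term: 4/(s - 5) ↔ 4e^(5t); -1·s/(s^2 + 1) ↔ -cos(t); 5·1/(s^2 + 1) ↔ 5sin(t).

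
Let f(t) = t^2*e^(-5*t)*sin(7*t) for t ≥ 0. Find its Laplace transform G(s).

G(s) = 14*(3*s^2 + 30*s + 26)/(s^2 + 10*s + 74)^3

L{sin(7t)} = 7/(s^2 + 49).
Multiplying by e^(-5t) shifts s → s + 5, so L{e^(-5*t)*sin(7*t)} = 7/((s + 5)^2 + 49).
Then apply L{t^2·g(t)} = (-1)^2 d^2/ds^2[H(s)] with H(s) = 7/((s + 5)^2 + 49):
differentiating 2 times and applying the sign gives 14*(3*s^2 + 30*s + 26)/(s^2 + 10*s + 74)^3.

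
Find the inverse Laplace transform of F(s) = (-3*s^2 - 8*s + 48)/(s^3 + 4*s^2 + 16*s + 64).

2*sin(4*t) - 4*cos(4*t) + exp(-4*t)

Factor the denominator: s^3 + 4*s^2 + 16*s + 64 = (s + 4)*(s^2 + 16).
Partial fraction decomposition gives [1/(s + 4)] + [-4*s/(s^2 + 16)] + [8/(s^2 + 16)].
Invert each term: 1/(s + 4) ↔ e^(-4t); -4·s/(s^2 + 16) ↔ -4cos(4t); 2·4/(s^2 + 16) ↔ 2sin(4t).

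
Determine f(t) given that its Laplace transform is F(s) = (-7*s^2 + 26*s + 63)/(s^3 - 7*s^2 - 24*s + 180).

f(t) = -3*t*exp(6*t) - 5*exp(6*t) - 2*exp(-5*t)

Factor the denominator: s^3 - 7*s^2 - 24*s + 180 = (s - 6)^2*(s + 5).
Partial fraction decomposition gives [-5/(s - 6)] + [-3/(s - 6)^2] + [-2/(s + 5)].
Invert each term: -5/(s - 6) ↔ -5e^(6t); -3/(s - 6)^2 ↔ -3t·e^(6t); -2/(s + 5) ↔ -2e^(-5t).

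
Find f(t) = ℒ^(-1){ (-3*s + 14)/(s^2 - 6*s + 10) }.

f(t) = 5*exp(3*t)*sin(t) - 3*exp(3*t)*cos(t)

Complete the square in the denominator: s^2 - 6*s + 10 = (s - 3)^2 + 1^2.
Split the numerator to match: -3*s + 14 = -3·(s - 3) + 5·1.
Invert each term: -3·(s - 3)/((s - 3)^2 + 1) ↔ -3e^(3t)cos(t); 5·1/((s - 3)^2 + 1) ↔ 5e^(3t)sin(t).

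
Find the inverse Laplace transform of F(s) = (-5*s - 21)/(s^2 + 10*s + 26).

Complete the square in the denominator: s^2 + 10*s + 26 = (s + 5)^2 + 1^2.
Split the numerator to match: -5*s - 21 = -5·(s + 5) + 4·1.
Invert each term: -5·(s + 5)/((s + 5)^2 + 1) ↔ -5e^(-5t)cos(t); 4·1/((s + 5)^2 + 1) ↔ 4e^(-5t)sin(t).

4*exp(-5*t)*sin(t) - 5*exp(-5*t)*cos(t)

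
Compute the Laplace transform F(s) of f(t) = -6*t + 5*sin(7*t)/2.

F(s) = 35/(2*(s^2 + 49)) - 6/s^2

Apply the Laplace transform termwise.
(-6)·[L{t} = 1!/s^2 = 1/s^2]; (5/2)·[L{sin(7t)} = 7/(s^2 + 49)].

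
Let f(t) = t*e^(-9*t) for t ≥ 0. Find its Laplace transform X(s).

L{e^(-9t)} = 1/(s + 9).
Then apply L{t·g(t)} = -d/ds[G(s)] with G(s) = 1/(s + 9):
differentiating 1 time and applying the sign gives (s + 9)^(-2).

X(s) = (s + 9)^(-2)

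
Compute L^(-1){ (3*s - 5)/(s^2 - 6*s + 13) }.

Complete the square in the denominator: s^2 - 6*s + 13 = (s - 3)^2 + 2^2.
Split the numerator to match: 3*s - 5 = 3·(s - 3) + 2·2.
Invert each term: 3·(s - 3)/((s - 3)^2 + 4) ↔ 3e^(3t)cos(2t); 2·2/((s - 3)^2 + 4) ↔ 2e^(3t)sin(2t).

2*exp(3*t)*sin(2*t) + 3*exp(3*t)*cos(2*t)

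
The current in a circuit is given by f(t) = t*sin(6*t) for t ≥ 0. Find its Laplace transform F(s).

F(s) = 12*s/(s^2 + 36)^2

L{sin(6t)} = 6/(s^2 + 36).
Then apply L{t·g(t)} = -d/ds[G(s)] with G(s) = 6/(s^2 + 36):
differentiating 1 time and applying the sign gives 12*s/(s^2 + 36)^2.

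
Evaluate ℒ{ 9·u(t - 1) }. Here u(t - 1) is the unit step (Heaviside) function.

By the second shifting theorem, L{u(t - c)·g(t - c)} = e^(-cs)·G(s) with c = 1 and G(s) = L{g(t)}.
L{9} = 9/s.

9*exp(-s)/s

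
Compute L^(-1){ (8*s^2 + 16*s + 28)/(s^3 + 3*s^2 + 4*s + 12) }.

2*sin(2*t) + 4*cos(2*t) + 4*exp(-3*t)

Factor the denominator: s^3 + 3*s^2 + 4*s + 12 = (s + 3)*(s^2 + 4).
Partial fraction decomposition gives [4/(s + 3)] + [4*s/(s^2 + 4)] + [4/(s^2 + 4)].
Invert each term: 4/(s + 3) ↔ 4e^(-3t); 4·s/(s^2 + 4) ↔ 4cos(2t); 2·2/(s^2 + 4) ↔ 2sin(2t).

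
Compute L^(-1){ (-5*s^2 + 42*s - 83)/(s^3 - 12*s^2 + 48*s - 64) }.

Factor the denominator: s^3 - 12*s^2 + 48*s - 64 = (s - 4)^3.
Partial fraction decomposition gives [-5/(s - 4)] + [2/(s - 4)^2] + [5/(s - 4)^3].
Invert each term: -5/(s - 4) ↔ -5e^(4t); 2/(s - 4)^2 ↔ 2t·e^(4t); 5/(s - 4)^3 ↔ (5/2)t^2·e^(4t).

5*t^2*exp(4*t)/2 + 2*t*exp(4*t) - 5*exp(4*t)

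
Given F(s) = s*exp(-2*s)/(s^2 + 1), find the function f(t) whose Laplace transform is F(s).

The factor e^(-2s) signals a time shift by c = 2 (second shifting theorem).
L{cos(t)} = s/(s^2 + 1), so L^-1{s/(s^2 + 1)} = cos(t).
Hence the inverse is u(t - 2) times that function evaluated at t - 2.

f(t) = Heaviside(t - 2)*(cos(t - 2))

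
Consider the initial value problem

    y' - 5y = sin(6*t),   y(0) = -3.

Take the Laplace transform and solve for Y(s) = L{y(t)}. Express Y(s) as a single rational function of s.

Apply the Laplace transform to the equation.
With L{y'} = sY - y(0) = sY - (-3): the LHS transforms to (s - 5)Y - (-3).
The right side is L{sin(6*t)} = 6/(s^2 + 36).
So (s - 5)Y = 6/(s^2 + 36) + (-3).
Solve for Y(s) and write it as one ratio of polynomials.

Y(s) = (-3*s^2 - 102)/(s^3 - 5*s^2 + 36*s - 180)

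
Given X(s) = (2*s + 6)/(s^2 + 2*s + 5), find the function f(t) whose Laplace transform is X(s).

Complete the square in the denominator: s^2 + 2*s + 5 = (s + 1)^2 + 2^2.
Split the numerator to match: 2*s + 6 = 2·(s + 1) + 2·2.
Invert each term: 2·(s + 1)/((s + 1)^2 + 4) ↔ 2e^(-t)cos(2t); 2·2/((s + 1)^2 + 4) ↔ 2e^(-t)sin(2t).

f(t) = 2*exp(-t)*sin(2*t) + 2*exp(-t)*cos(2*t)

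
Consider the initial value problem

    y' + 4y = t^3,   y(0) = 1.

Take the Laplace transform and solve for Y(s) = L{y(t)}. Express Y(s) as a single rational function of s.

Apply the Laplace transform to the equation.
Using L{y'} = sY - y(0) = sY - 1, the left side becomes (s + 4)Y - (1).
The right side is L{t^3} = 6/s^4.
So (s + 4)Y = 6/s^4 + (1).
Isolate Y and clear denominators.

Y(s) = (s^4 + 6)/(s^5 + 4*s^4)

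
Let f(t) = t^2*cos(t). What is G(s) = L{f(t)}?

L{cos(t)} = s/(s^2 + 1).
Then apply L{t^2·g(t)} = (-1)^2 d^2/ds^2[H(s)] with H(s) = s/(s^2 + 1):
differentiating 2 times and applying the sign gives 2*s*(s^2 - 3)/(s^2 + 1)^3.

G(s) = 2*s*(s^2 - 3)/(s^2 + 1)^3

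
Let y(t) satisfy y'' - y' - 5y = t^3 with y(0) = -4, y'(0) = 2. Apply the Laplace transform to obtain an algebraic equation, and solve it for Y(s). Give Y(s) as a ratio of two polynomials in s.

Laplace-transform each side.
With L{y''} = s^2 Y - s·y(0) - y'(0) and L{y'} = sY - y(0), with y(0) = -4, y'(0) = 2: the LHS transforms to (s^2 - s - 5)Y - (-4*s + 6).
The right side is L{t^3} = 6/s^4.
So (s^2 - s - 5)Y = 6/s^4 + (-4*s + 6).
Divide through and combine into a single rational function.

Y(s) = (-4*s^5 + 6*s^4 + 6)/(s^6 - s^5 - 5*s^4)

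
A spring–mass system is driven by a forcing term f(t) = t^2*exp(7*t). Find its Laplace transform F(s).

F(s) = 2/(s - 7)^3

L{e^(7t)} = 1/(s - 7).
Then apply L{t^2·g(t)} = (-1)^2 d^2/ds^2[G(s)] with G(s) = 1/(s - 7):
differentiating 2 times and applying the sign gives 2/(s - 7)^3.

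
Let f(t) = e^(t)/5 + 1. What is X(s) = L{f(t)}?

X(s) = 1/(5*(s - 1)) + 1/s

The transform is linear, so treat each term independently.
(1/5)·[L{e^(t)} = 1/(s - 1)]; L{1} = 1/s.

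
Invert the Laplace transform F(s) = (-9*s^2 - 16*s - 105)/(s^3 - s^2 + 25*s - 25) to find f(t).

Factor the denominator: s^3 - s^2 + 25*s - 25 = (s - 1)*(s^2 + 25).
Partial fraction decomposition gives [-5/(s - 1)] + [-4*s/(s^2 + 25)] + [-20/(s^2 + 25)].
Invert each term: -5/(s - 1) ↔ -5e^(t); -4·s/(s^2 + 25) ↔ -4cos(5t); -4·5/(s^2 + 25) ↔ -4sin(5t).

f(t) = -5*exp(t) - 4*sin(5*t) - 4*cos(5*t)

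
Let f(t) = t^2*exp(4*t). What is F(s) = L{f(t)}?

L{t^2} = 2!/s^3 = 2/s^3.
By the first shifting theorem, multiplying by e^(4t) replaces s with s - 4.

F(s) = 2/(s - 4)^3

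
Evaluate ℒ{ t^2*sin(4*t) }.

8*(3*s^2 - 16)/(s^2 + 16)^3

L{sin(4t)} = 4/(s^2 + 16).
Then apply L{t^2·g(t)} = (-1)^2 d^2/ds^2[H(s)] with H(s) = 4/(s^2 + 16):
differentiating 2 times and applying the sign gives 8*(3*s^2 - 16)/(s^2 + 16)^3.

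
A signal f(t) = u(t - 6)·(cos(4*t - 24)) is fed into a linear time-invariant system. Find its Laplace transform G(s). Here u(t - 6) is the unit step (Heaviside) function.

G(s) = s*exp(-6*s)/(s^2 + 16)

By the second shifting theorem, L{u(t - c)·g(t - c)} = e^(-cs)·H(s) with c = 6 and H(s) = L{g(t)}.
L{cos(4t)} = s/(s^2 + 16).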